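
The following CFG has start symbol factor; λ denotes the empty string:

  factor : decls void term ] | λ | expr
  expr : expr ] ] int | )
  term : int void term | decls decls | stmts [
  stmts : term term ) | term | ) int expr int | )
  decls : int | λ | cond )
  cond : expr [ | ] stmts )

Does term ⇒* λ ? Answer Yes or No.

term : decls decls and each of decls, decls is nullable, so term ⇒* λ.

Yes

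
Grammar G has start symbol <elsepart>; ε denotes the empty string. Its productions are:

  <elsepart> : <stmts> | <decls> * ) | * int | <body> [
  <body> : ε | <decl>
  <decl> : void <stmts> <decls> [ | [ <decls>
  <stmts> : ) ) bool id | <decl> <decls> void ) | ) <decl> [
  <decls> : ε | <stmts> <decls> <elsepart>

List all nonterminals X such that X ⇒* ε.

Directly nullable (have an ε-production): <body>, <decls>.
No other nonterminal has a production whose RHS symbols are all nullable.

{ <body>, <decls> }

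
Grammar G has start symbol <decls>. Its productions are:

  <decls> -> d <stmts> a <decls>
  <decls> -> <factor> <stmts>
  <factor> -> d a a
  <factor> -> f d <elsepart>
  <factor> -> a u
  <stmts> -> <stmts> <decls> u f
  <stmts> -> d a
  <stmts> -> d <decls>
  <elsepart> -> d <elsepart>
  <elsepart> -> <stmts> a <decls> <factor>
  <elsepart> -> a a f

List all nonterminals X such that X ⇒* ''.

{ } (none)

No nonterminal has an empty production or an RHS whose symbols are all nullable.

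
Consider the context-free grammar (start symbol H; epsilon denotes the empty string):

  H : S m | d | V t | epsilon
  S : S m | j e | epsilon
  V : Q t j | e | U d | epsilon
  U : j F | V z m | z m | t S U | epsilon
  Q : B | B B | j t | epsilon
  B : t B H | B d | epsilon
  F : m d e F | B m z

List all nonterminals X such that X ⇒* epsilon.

{ B, H, Q, S, U, V }

Directly nullable (have an epsilon-production): H, S, V, U, Q, B.
No other nonterminal has a production whose RHS symbols are all nullable.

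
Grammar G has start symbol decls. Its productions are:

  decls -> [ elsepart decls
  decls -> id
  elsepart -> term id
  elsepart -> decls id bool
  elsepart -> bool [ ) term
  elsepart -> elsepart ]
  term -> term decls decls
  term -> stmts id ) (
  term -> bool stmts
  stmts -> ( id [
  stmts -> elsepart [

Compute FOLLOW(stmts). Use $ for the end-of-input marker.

{ [, ], id }

In term -> stmts id ) (: add FIRST(id ) () = { id }.
In term -> bool stmts: stmts is at the end, add FOLLOW(term) = { [, ], id }.
Union: FOLLOW(stmts) = { [, ], id }.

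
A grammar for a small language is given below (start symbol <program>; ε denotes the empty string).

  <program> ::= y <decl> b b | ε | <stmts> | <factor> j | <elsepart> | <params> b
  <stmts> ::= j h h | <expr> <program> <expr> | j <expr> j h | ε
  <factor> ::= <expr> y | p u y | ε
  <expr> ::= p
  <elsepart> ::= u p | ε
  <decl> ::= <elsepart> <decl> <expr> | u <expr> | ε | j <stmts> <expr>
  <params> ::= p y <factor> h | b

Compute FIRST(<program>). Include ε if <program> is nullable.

{ b, j, p, u, y, ε }

<program> ::= y <decl> b b contributes {y}.
<program> ::= ε contributes ε.
From <program> ::= <stmts>: add FIRST(<stmts>) = { j, p, ε } (including ε since <stmts> is nullable).
From <program> ::= <factor> j: <factor> nullable, take FIRST(<factor>) ∪ {j} = { j, p }.
From <program> ::= <elsepart>: add FIRST(<elsepart>) = { u, ε } (including ε since <elsepart> is nullable).
From <program> ::= <params> b: add FIRST(<params>) = { b, p }.
Union: FIRST(<program>) = { b, j, p, u, y, ε }.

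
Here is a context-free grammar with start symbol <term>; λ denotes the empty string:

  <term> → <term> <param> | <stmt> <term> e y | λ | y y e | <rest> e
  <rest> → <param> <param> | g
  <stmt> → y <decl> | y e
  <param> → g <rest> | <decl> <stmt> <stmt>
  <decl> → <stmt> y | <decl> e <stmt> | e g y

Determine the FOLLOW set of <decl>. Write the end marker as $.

{ $, e, g, y }

In <stmt> → y <decl>: <decl> is at the end, add FOLLOW(<stmt>) = { $, e, g, y }.
In <param> → <decl> <stmt> <stmt>: add FIRST(<stmt> <stmt>) = { y }.
In <decl> → <decl> e <stmt>: add FIRST(e <stmt>) = { e }.
Union: FOLLOW(<decl>) = { $, e, g, y }.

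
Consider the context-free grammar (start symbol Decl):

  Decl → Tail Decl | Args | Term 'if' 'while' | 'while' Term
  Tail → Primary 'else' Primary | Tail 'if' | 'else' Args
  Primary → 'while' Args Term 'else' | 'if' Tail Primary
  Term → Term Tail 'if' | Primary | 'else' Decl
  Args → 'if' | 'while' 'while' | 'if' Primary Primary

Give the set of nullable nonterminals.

No nonterminal has an empty production or an RHS whose symbols are all nullable.

{ } (none)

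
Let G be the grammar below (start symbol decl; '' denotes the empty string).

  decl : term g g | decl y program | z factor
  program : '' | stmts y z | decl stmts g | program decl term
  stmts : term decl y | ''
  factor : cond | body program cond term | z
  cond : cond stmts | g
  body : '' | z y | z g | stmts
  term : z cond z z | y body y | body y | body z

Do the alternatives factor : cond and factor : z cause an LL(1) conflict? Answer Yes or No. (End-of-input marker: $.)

FIRST(cond) = { g } and FIRST(z) = { z }.
The FIRST sets are disjoint and neither alternative is nullable — no conflict.

No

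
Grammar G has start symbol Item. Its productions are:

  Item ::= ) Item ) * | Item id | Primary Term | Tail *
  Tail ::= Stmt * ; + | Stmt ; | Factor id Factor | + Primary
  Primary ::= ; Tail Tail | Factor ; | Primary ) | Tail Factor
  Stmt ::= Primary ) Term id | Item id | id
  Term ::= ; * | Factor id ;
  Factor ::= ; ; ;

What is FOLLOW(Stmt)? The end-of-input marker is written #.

In Tail ::= Stmt * ; +: add FIRST(* ; +) = { * }.
In Tail ::= Stmt ;: add FIRST(;) = { ; }.
Union: FOLLOW(Stmt) = { *, ; }.

{ *, ; }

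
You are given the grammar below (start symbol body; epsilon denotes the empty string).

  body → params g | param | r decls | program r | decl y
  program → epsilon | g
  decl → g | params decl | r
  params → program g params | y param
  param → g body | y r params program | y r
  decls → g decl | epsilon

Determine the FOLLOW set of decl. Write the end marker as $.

{ $, g, r, y }

In body → decl y: add FIRST(y) = { y }.
In decl → params decl: decl is at the end, add FOLLOW(decl) = { $, g, r, y }.
In decls → g decl: decl is at the end, add FOLLOW(decls) = { $, g, r, y }.
Union: FOLLOW(decl) = { $, g, r, y }.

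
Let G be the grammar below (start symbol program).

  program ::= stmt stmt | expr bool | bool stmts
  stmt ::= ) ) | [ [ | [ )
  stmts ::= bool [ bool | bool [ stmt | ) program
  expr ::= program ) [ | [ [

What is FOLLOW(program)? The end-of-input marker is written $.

program is the start symbol, so $ ∈ FOLLOW(program).
In stmts ::= ) program: program is at the end, add FOLLOW(stmts) = { $, ) }.
In expr ::= program ) [: add FIRST() [) = { ) }.
Union: FOLLOW(program) = { $, ) }.

{ $, ) }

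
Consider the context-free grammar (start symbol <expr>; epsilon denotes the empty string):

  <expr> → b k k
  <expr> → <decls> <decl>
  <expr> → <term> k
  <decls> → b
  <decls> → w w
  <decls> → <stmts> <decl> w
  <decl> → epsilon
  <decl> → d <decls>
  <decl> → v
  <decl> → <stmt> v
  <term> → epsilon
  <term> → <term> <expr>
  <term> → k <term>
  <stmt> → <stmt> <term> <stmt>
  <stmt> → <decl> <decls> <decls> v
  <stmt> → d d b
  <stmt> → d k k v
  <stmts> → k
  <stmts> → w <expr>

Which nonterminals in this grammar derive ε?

{ <decl>, <term> }

Directly nullable (have an epsilon-production): <decl>, <term>.
No other nonterminal has a production whose RHS symbols are all nullable.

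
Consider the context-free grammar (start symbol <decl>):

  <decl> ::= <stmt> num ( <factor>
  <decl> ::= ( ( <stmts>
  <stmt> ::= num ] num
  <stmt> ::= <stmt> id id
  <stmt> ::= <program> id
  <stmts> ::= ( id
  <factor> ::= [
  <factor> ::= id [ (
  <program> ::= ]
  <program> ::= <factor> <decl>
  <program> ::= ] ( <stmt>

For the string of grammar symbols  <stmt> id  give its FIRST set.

Add FIRST(<stmt>) = { [, ], id, num }; <stmt> is not nullable, stop.

{ [, ], id, num }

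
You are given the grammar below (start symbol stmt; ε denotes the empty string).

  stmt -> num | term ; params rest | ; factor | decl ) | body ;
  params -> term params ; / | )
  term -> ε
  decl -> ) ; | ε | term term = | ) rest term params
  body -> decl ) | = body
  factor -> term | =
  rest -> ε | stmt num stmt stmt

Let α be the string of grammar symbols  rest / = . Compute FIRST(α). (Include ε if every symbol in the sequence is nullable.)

{ ), /, ;, =, num }

Add FIRST(rest)\{ε} = { ), ;, =, num }; rest is nullable, continue.
/ is a terminal; add {/} and stop.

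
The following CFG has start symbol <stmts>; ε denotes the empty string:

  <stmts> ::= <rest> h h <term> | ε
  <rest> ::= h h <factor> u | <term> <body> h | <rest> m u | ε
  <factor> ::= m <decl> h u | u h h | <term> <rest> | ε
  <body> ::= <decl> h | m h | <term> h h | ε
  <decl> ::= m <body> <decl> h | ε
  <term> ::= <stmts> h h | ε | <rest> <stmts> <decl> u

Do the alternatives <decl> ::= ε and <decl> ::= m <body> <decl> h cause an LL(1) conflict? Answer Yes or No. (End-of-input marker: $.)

No

FIRST(ε) = { ε } and FIRST(m <body> <decl> h) = { m }.
The first is nullable but FOLLOW(<decl>) = { h, u } is disjoint from FIRST of the second.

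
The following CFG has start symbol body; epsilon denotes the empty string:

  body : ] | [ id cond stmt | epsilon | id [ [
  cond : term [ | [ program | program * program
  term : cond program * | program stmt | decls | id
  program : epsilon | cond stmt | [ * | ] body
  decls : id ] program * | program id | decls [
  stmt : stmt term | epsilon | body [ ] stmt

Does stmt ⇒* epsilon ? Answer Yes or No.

stmt has an epsilon-production, so stmt ⇒ epsilon.

Yes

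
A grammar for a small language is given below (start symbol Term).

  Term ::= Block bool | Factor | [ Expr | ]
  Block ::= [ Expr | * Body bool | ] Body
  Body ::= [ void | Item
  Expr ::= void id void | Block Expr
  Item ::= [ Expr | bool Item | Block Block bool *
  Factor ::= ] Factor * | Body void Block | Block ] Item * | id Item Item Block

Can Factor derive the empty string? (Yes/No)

No

No nonterminal in this grammar is nullable.
No production of Factor has an RHS whose symbols are all nullable, so Factor is not nullable.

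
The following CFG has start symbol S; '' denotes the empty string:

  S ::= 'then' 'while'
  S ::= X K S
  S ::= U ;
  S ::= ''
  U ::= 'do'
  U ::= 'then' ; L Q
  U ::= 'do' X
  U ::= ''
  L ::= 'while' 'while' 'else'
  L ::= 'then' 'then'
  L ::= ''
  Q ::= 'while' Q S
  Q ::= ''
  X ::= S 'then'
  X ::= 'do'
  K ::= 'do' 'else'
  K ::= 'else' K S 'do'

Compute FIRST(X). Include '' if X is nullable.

{ 'do', 'then', ; }

From X ::= S 'then': S nullable, take FIRST(S) ∪ {'then'} = { 'do', 'then', ; }.
X ::= 'do' contributes {'do'}.
Union: FIRST(X) = { 'do', 'then', ; }.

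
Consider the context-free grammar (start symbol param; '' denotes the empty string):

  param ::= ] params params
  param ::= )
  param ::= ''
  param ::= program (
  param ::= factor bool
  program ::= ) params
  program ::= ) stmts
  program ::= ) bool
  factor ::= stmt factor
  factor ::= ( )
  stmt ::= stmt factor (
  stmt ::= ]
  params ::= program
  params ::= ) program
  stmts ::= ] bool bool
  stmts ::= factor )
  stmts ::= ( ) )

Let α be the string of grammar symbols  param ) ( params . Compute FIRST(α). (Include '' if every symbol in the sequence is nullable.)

{ (, ), ] }

Add FIRST(param)\{''} = { (, ), ] }; param is nullable, continue.
) is a terminal; add {)} and stop.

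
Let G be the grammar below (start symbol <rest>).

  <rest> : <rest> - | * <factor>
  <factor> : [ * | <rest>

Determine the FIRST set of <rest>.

From <rest> : <rest> -: add FIRST(<rest>) = { * }.
<rest> : * <factor> contributes {*}.
Union: FIRST(<rest>) = { * }.

{ * }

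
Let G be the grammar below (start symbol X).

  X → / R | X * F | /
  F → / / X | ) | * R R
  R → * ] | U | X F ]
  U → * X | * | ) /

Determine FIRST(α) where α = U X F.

{ ), * }

Add FIRST(U) = { ), * }; U is not nullable, stop.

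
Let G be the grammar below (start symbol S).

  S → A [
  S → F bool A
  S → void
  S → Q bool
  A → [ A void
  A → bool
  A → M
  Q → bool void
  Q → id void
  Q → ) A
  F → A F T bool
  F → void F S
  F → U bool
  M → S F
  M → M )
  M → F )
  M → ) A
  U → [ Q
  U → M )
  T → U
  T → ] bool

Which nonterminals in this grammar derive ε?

No nonterminal has an empty production or an RHS whose symbols are all nullable.

{ } (none)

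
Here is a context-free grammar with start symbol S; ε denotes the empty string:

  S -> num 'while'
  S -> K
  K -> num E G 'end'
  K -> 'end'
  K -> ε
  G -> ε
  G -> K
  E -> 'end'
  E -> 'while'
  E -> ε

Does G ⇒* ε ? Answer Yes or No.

G has an ε-production, so G ⇒ ε.

Yes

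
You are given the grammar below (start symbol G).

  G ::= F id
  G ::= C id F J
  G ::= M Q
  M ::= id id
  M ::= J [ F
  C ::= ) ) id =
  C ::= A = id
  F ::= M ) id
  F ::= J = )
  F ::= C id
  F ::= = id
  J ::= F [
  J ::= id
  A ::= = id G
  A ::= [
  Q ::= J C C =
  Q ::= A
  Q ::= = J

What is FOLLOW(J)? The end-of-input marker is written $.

{ $, ), =, [ }

In G ::= C id F J: J is at the end, add FOLLOW(G) = { $, = }.
In M ::= J [ F: add FIRST([ F) = { [ }.
In F ::= J = ): add FIRST(= )) = { = }.
In Q ::= J C C =: add FIRST(C C =) = { ), =, [ }.
In Q ::= = J: J is at the end, add FOLLOW(Q) = { $, = }.
Union: FOLLOW(J) = { $, ), =, [ }.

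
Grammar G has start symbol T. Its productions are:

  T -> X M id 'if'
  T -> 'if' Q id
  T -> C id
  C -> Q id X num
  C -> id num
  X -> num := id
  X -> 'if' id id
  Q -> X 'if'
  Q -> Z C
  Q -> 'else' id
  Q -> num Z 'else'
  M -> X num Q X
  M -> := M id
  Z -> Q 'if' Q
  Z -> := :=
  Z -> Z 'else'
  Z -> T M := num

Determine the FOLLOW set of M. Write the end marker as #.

In T -> X M id 'if': add FIRST(id 'if') = { id }.
In M -> := M id: add FIRST(id) = { id }.
In Z -> T M := num: add FIRST(:= num) = { := }.
Union: FOLLOW(M) = { :=, id }.

{ :=, id }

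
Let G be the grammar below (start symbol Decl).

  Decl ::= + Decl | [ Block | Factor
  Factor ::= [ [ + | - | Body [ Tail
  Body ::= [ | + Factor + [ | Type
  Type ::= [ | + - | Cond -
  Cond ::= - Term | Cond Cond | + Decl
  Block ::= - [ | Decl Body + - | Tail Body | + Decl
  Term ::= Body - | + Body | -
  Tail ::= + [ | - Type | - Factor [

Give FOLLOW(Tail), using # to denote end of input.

{ #, +, -, [ }

In Factor ::= Body [ Tail: Tail is at the end, add FOLLOW(Factor) = { #, +, -, [ }.
In Block ::= Tail Body: add FIRST(Body) = { +, -, [ }.
Union: FOLLOW(Tail) = { #, +, -, [ }.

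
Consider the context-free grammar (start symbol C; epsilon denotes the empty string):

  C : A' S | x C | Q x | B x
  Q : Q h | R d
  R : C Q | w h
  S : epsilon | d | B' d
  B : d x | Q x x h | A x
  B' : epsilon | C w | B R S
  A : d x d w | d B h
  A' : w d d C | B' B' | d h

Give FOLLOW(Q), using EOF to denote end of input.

In C : Q x: add FIRST(x) = { x }.
In Q : Q h: add FIRST(h) = { h }.
In R : C Q: Q is at the end, add FOLLOW(R) = { EOF, d, w, x }.
In B : Q x x h: add FIRST(x x h) = { x }.
Union: FOLLOW(Q) = { EOF, d, h, w, x }.

{ EOF, d, h, w, x }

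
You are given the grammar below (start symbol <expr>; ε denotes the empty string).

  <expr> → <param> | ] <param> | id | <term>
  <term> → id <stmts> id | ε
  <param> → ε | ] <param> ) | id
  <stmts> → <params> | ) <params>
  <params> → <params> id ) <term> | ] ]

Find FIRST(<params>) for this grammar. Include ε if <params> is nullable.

From <params> → <params> id ) <term>: add FIRST(<params>) = { ] }.
<params> → ] ] contributes {]}.
Union: FIRST(<params>) = { ] }.

{ ] }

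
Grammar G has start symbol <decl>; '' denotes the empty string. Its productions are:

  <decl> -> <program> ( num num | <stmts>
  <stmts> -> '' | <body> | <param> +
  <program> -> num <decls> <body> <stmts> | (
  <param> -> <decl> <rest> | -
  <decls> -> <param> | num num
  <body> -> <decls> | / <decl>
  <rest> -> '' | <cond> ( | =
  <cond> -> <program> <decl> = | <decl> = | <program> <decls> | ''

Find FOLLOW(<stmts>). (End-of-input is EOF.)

In <decl> -> <stmts>: <stmts> is at the end, add FOLLOW(<decl>) = { EOF, (, +, -, /, =, num }.
In <program> -> num <decls> <body> <stmts>: <stmts> is at the end, add FOLLOW(<program>) = { (, +, -, /, =, num }.
Union: FOLLOW(<stmts>) = { EOF, (, +, -, /, =, num }.

{ EOF, (, +, -, /, =, num }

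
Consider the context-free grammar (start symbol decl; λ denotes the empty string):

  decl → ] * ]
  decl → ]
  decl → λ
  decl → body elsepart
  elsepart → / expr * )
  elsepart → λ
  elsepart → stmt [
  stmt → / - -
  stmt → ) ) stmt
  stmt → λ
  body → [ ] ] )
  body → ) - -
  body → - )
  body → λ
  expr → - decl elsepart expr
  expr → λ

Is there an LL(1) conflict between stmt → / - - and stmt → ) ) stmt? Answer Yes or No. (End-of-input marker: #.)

No

FIRST(/ - -) = { / } and FIRST() ) stmt) = { ) }.
The FIRST sets are disjoint and neither alternative is nullable — no conflict.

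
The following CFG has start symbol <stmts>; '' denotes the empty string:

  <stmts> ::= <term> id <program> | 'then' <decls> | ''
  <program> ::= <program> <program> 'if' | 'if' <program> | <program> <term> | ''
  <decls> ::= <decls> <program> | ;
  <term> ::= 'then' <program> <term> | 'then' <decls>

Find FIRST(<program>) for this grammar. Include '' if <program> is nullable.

From <program> ::= <program> <program> 'if': <program>, <program> nullable, take FIRST(<program>) ∪ FIRST(<program>) ∪ {'if'} = { 'if', 'then' }.
<program> ::= 'if' <program> contributes {'if'}.
From <program> ::= <program> <term>: <program> nullable, take FIRST(<program>) ∪ FIRST(<term>) = { 'if', 'then' }.
<program> ::= '' contributes ''.
Union: FIRST(<program>) = { 'if', 'then', '' }.

{ 'if', 'then', '' }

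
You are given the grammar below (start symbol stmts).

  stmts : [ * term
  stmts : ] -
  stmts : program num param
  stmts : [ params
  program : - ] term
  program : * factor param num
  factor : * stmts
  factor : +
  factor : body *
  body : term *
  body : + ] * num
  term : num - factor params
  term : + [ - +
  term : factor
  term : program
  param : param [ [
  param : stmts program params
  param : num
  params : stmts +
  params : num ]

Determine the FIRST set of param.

From param : param [ [: add FIRST(param) = { *, -, [, ], num }.
From param : stmts program params: add FIRST(stmts) = { *, -, [, ] }.
param : num contributes {num}.
Union: FIRST(param) = { *, -, [, ], num }.

{ *, -, [, ], num }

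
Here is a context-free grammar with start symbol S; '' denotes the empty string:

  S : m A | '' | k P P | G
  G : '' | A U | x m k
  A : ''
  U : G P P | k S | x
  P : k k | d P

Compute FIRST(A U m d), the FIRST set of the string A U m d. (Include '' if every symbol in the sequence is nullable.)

Add FIRST(A)\{''} = {  }; A is nullable, continue.
Add FIRST(U) = { d, k, x }; U is not nullable, stop.

{ d, k, x }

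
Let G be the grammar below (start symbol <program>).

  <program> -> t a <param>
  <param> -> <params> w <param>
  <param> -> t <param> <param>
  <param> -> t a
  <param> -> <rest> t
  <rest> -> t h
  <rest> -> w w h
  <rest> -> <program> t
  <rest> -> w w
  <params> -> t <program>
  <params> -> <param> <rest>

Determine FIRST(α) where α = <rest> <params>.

Add FIRST(<rest>) = { t, w }; <rest> is not nullable, stop.

{ t, w }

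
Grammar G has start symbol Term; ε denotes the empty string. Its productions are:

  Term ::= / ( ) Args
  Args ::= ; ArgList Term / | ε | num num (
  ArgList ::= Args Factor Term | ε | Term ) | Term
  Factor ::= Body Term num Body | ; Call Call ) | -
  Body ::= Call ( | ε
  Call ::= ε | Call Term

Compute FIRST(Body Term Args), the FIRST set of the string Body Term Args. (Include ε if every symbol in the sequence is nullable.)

Add FIRST(Body)\{ε} = { (, / }; Body is nullable, continue.
Add FIRST(Term) = { / }; Term is not nullable, stop.

{ (, / }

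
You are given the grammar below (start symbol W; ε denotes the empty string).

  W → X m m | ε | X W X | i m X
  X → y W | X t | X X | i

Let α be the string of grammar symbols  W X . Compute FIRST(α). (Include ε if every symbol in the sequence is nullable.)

Add FIRST(W)\{ε} = { i, y }; W is nullable, continue.
Add FIRST(X) = { i, y }; X is not nullable, stop.

{ i, y }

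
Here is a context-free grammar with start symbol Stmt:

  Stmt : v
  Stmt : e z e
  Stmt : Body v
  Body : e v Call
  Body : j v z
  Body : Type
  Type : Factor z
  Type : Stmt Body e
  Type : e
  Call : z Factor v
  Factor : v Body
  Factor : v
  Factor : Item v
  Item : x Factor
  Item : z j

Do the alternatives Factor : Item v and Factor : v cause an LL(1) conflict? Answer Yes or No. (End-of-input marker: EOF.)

FIRST(Item v) = { x, z } and FIRST(v) = { v }.
The FIRST sets are disjoint and neither alternative is nullable — no conflict.

No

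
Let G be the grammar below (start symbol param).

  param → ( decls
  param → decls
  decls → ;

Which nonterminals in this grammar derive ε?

{ } (none)

No nonterminal has an empty production or an RHS whose symbols are all nullable.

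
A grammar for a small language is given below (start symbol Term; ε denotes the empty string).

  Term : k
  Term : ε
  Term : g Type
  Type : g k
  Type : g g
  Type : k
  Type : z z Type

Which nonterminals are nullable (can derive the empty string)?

{ Term }

Directly nullable (have an ε-production): Term.
No other nonterminal has a production whose RHS symbols are all nullable.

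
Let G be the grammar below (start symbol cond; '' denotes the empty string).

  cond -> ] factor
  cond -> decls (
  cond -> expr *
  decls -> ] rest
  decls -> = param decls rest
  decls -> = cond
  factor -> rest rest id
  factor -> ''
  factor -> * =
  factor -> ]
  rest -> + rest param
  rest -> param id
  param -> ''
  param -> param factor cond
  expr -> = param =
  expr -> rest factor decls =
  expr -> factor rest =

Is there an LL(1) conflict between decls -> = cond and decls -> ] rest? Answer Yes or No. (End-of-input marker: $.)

No

FIRST(= cond) = { = } and FIRST(] rest) = { ] }.
The FIRST sets are disjoint and neither alternative is nullable — no conflict.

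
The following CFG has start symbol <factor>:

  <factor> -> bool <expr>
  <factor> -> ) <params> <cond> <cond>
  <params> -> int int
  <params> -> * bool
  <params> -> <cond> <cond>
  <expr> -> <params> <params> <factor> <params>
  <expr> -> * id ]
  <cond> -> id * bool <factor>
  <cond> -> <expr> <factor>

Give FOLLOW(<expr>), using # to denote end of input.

In <factor> -> bool <expr>: <expr> is at the end, add FOLLOW(<factor>) = { #, ), *, bool, id, int }.
In <cond> -> <expr> <factor>: add FIRST(<factor>) = { ), bool }.
Union: FOLLOW(<expr>) = { #, ), *, bool, id, int }.

{ #, ), *, bool, id, int }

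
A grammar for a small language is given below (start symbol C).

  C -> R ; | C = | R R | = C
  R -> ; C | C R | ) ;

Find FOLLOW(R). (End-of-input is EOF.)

In C -> R ;: add FIRST(;) = { ; }.
In C -> R R: add FIRST(R) = { ), ;, = }.
In C -> R R: R is at the end, add FOLLOW(C) = { EOF, ), ;, = }.
In R -> C R: R is at the end, add FOLLOW(R) = { EOF, ), ;, = }.
Union: FOLLOW(R) = { EOF, ), ;, = }.

{ EOF, ), ;, = }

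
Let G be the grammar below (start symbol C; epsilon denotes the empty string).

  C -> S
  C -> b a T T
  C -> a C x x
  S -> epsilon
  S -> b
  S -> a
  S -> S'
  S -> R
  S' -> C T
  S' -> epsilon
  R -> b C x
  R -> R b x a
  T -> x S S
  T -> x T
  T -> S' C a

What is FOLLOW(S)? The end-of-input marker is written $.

In C -> S: S is at the end, add FOLLOW(C) = { $, a, b, x }.
In T -> x S S: add FIRST(S)\{epsilon} = { a, b, x }.
  Since S is nullable, also add FOLLOW(T) = { $, a, b, x }.
In T -> x S S: S is at the end, add FOLLOW(T) = { $, a, b, x }.
Union: FOLLOW(S) = { $, a, b, x }.

{ $, a, b, x }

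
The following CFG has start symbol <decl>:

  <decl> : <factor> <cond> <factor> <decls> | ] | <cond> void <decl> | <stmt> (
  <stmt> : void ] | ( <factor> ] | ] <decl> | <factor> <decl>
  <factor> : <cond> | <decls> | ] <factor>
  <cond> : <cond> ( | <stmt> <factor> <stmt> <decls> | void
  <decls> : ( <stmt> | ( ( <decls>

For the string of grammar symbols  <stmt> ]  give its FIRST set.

{ (, ], void }

Add FIRST(<stmt>) = { (, ], void }; <stmt> is not nullable, stop.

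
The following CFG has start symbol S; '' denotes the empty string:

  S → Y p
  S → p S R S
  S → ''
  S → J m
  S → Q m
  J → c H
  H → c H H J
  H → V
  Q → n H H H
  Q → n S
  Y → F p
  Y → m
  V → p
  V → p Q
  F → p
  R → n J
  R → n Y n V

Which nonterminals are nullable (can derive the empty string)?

Directly nullable (have an ''-production): S.
No other nonterminal has a production whose RHS symbols are all nullable.

{ S }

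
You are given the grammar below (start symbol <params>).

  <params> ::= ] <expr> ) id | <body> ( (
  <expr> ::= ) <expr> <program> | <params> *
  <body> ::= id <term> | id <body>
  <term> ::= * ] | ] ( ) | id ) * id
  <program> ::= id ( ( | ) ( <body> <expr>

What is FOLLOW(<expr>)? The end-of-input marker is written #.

{ ), id }

In <params> ::= ] <expr> ) id: add FIRST() id) = { ) }.
In <expr> ::= ) <expr> <program>: add FIRST(<program>) = { ), id }.
In <program> ::= ) ( <body> <expr>: <expr> is at the end, add FOLLOW(<program>) = { ), id }.
Union: FOLLOW(<expr>) = { ), id }.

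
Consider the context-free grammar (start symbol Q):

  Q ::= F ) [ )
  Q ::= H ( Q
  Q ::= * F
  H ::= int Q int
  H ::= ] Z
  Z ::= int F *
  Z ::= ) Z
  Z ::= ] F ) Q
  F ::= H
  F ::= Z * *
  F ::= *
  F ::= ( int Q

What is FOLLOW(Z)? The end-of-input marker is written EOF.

{ EOF, (, ), *, int }

In H ::= ] Z: Z is at the end, add FOLLOW(H) = { EOF, (, ), *, int }.
In Z ::= ) Z: Z is at the end, add FOLLOW(Z) = { EOF, (, ), *, int }.
In F ::= Z * *: add FIRST(* *) = { * }.
Union: FOLLOW(Z) = { EOF, (, ), *, int }.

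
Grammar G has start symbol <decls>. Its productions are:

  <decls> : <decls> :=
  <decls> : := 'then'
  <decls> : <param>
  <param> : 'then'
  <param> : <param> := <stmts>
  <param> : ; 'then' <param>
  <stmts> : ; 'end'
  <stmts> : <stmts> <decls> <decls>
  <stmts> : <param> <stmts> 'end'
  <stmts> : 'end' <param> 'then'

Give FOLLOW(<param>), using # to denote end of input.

{ #, 'end', 'then', :=, ; }

In <decls> : <param>: <param> is at the end, add FOLLOW(<decls>) = { #, 'end', 'then', :=, ; }.
In <param> : <param> := <stmts>: add FIRST(:= <stmts>) = { := }.
In <param> : ; 'then' <param>: <param> is at the end, add FOLLOW(<param>) = { #, 'end', 'then', :=, ; }.
In <stmts> : <param> <stmts> 'end': add FIRST(<stmts> 'end') = { 'end', 'then', ; }.
In <stmts> : 'end' <param> 'then': add FIRST('then') = { 'then' }.
Union: FOLLOW(<param>) = { #, 'end', 'then', :=, ; }.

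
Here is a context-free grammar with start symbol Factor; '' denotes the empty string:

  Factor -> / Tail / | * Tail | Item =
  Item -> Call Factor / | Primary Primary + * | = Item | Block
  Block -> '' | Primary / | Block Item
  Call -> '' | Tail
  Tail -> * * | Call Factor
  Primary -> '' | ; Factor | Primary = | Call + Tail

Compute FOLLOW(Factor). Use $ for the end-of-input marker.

{ $, *, +, /, ;, = }

Factor is the start symbol, so $ ∈ FOLLOW(Factor).
In Item -> Call Factor /: add FIRST(/) = { / }.
In Tail -> Call Factor: Factor is at the end, add FOLLOW(Tail) = { $, *, +, /, ;, = }.
In Primary -> ; Factor: Factor is at the end, add FOLLOW(Primary) = { *, +, /, ;, = }.
Union: FOLLOW(Factor) = { $, *, +, /, ;, = }.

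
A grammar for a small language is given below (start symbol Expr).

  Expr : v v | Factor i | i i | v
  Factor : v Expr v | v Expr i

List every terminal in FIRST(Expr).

{ i, v }

Expr : v v contributes {v}.
From Expr : Factor i: add FIRST(Factor) = { v }.
Expr : i i contributes {i}.
Expr : v contributes {v}.
Union: FIRST(Expr) = { i, v }.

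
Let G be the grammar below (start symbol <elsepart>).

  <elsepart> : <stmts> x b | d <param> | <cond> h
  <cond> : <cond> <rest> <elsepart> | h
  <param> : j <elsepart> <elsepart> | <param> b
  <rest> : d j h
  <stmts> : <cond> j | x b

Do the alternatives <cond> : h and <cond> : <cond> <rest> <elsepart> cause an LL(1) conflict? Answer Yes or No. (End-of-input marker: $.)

Yes

FIRST(h) = { h } and FIRST(<cond> <rest> <elsepart>) = { h }.
Both contain h, so the two alternatives are not disjoint — LL(1) conflict.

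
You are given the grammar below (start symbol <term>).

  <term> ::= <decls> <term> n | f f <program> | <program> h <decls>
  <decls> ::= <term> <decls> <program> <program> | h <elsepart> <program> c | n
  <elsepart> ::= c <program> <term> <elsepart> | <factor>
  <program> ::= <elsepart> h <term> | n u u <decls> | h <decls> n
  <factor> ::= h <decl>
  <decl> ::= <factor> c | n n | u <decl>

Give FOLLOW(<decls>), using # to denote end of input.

In <term> ::= <decls> <term> n: add FIRST(<term> n) = { c, f, h, n }.
In <term> ::= <program> h <decls>: <decls> is at the end, add FOLLOW(<term>) = { #, c, f, h, n }.
In <decls> ::= <term> <decls> <program> <program>: add FIRST(<program> <program>) = { c, h, n }.
In <program> ::= n u u <decls>: <decls> is at the end, add FOLLOW(<program>) = { #, c, f, h, n }.
In <program> ::= h <decls> n: add FIRST(n) = { n }.
Union: FOLLOW(<decls>) = { #, c, f, h, n }.

{ #, c, f, h, n }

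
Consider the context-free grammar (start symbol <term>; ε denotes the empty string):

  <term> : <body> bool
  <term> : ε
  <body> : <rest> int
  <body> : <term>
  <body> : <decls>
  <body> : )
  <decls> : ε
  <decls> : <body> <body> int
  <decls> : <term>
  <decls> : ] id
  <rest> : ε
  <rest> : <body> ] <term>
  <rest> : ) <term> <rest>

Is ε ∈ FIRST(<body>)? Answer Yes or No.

Yes

<body> : <term> and each of <term> is nullable, so <body> ⇒* ε.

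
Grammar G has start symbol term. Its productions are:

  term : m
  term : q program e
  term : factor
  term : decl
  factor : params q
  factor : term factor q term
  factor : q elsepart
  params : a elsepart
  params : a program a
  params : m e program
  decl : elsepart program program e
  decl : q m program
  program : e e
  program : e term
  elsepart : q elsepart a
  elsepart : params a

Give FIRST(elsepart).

{ a, m, q }

elsepart : q elsepart a contributes {q}.
From elsepart : params a: add FIRST(params) = { a, m }.
Union: FIRST(elsepart) = { a, m, q }.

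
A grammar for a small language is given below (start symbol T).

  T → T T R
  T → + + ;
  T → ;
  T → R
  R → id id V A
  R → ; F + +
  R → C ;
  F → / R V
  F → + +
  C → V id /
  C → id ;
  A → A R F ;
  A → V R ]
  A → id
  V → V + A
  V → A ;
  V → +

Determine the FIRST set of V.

From V → V + A: add FIRST(V) = { +, id }.
From V → A ;: add FIRST(A) = { +, id }.
V → + contributes {+}.
Union: FIRST(V) = { +, id }.

{ +, id }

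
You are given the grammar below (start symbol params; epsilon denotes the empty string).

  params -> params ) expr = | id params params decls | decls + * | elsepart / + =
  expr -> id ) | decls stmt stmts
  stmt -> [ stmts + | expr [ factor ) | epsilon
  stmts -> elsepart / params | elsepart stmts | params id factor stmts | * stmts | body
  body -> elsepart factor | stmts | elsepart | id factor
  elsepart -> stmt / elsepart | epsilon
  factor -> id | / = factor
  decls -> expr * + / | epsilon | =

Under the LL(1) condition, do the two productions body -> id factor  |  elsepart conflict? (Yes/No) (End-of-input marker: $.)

Yes

FIRST(id factor) = { id } and FIRST(elsepart) = { *, +, /, =, [, id, epsilon }.
Both contain id, so the two alternatives are not disjoint — LL(1) conflict.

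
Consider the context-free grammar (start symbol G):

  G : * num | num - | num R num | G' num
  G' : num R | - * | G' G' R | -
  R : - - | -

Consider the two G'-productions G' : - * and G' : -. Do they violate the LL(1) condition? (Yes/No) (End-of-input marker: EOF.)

Yes

FIRST(- *) = { - } and FIRST(-) = { - }.
Both contain -, so the two alternatives are not disjoint — LL(1) conflict.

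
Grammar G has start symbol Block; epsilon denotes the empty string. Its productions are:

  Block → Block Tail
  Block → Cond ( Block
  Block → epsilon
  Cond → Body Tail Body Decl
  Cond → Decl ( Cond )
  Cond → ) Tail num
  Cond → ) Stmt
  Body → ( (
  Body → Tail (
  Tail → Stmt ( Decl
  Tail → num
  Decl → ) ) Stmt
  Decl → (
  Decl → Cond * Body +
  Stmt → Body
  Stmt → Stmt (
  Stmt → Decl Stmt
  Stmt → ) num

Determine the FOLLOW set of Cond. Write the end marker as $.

In Block → Cond ( Block: add FIRST(( Block) = { ( }.
In Cond → Decl ( Cond ): add FIRST()) = { ) }.
In Decl → Cond * Body +: add FIRST(* Body +) = { * }.
Union: FOLLOW(Cond) = { (, ), * }.

{ (, ), * }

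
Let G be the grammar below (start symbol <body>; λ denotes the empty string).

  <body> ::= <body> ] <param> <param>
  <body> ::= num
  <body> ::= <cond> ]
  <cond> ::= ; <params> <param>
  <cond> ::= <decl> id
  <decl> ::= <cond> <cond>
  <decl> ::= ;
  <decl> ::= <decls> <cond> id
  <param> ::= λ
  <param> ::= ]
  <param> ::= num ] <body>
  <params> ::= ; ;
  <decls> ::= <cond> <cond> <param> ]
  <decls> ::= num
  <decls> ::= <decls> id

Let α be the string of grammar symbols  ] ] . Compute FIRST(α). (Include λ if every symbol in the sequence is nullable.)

] is a terminal; add {]} and stop.

{ ] }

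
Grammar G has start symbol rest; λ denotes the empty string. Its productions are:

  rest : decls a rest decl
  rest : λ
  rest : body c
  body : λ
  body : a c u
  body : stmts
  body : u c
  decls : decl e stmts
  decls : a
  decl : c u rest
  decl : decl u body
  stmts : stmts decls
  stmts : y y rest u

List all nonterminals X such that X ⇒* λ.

{ body, rest }

Directly nullable (have an λ-production): rest, body.
No other nonterminal has a production whose RHS symbols are all nullable.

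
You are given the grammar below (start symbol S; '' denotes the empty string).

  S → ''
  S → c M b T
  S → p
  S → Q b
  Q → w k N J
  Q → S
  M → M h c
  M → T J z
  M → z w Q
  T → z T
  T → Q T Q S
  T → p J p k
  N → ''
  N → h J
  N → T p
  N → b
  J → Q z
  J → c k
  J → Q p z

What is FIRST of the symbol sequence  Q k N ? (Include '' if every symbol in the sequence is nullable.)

{ b, c, k, p, w }

Add FIRST(Q)\{''} = { b, c, p, w }; Q is nullable, continue.
k is a terminal; add {k} and stop.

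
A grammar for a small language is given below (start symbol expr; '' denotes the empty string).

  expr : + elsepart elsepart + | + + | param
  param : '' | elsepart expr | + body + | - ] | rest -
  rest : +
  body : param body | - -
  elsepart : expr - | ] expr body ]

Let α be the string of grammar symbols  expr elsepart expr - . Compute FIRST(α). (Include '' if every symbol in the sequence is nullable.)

Add FIRST(expr)\{''} = { +, -, ] }; expr is nullable, continue.
Add FIRST(elsepart) = { +, -, ] }; elsepart is not nullable, stop.

{ +, -, ] }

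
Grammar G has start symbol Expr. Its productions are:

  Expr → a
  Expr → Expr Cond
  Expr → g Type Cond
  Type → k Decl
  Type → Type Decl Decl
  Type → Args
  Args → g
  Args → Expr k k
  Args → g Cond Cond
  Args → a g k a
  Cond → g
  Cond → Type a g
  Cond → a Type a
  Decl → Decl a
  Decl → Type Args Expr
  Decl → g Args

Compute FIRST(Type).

Type → k Decl contributes {k}.
From Type → Type Decl Decl: add FIRST(Type) = { a, g, k }.
From Type → Args: add FIRST(Args) = { a, g }.
Union: FIRST(Type) = { a, g, k }.

{ a, g, k }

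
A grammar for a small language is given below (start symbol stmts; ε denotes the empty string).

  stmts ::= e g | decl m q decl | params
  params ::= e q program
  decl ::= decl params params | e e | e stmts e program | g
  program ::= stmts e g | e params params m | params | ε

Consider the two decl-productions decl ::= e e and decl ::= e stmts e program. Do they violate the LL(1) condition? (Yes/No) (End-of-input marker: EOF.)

FIRST(e e) = { e } and FIRST(e stmts e program) = { e }.
Both contain e, so the two alternatives are not disjoint — LL(1) conflict.

Yes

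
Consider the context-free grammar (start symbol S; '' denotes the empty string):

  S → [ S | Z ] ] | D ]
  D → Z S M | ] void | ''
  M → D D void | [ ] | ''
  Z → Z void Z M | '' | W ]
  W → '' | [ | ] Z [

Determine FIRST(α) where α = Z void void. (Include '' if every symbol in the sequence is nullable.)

{ [, ], void }

Add FIRST(Z)\{''} = { [, ], void }; Z is nullable, continue.
void is a terminal; add {void} and stop.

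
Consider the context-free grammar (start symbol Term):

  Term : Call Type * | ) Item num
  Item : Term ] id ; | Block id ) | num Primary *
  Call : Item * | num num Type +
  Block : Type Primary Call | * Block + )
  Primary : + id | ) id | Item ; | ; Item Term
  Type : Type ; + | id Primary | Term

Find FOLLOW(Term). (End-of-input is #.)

{ #, ), *, +, ;, ], id, num }

Term is the start symbol, so # ∈ FOLLOW(Term).
In Item : Term ] id ;: add FIRST(] id ;) = { ] }.
In Primary : ; Item Term: Term is at the end, add FOLLOW(Primary) = { ), *, +, ;, id, num }.
In Type : Term: Term is at the end, add FOLLOW(Type) = { ), *, +, ;, id, num }.
Union: FOLLOW(Term) = { #, ), *, +, ;, ], id, num }.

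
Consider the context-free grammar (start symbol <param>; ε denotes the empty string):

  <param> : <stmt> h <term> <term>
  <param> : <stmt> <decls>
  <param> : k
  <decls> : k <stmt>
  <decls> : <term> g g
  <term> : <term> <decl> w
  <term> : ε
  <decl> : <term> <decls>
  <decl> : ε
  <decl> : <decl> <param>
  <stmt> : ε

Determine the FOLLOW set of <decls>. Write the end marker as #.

{ #, g, h, k, w }

In <param> : <stmt> <decls>: <decls> is at the end, add FOLLOW(<param>) = { #, g, h, k, w }.
In <decl> : <term> <decls>: <decls> is at the end, add FOLLOW(<decl>) = { g, h, k, w }.
Union: FOLLOW(<decls>) = { #, g, h, k, w }.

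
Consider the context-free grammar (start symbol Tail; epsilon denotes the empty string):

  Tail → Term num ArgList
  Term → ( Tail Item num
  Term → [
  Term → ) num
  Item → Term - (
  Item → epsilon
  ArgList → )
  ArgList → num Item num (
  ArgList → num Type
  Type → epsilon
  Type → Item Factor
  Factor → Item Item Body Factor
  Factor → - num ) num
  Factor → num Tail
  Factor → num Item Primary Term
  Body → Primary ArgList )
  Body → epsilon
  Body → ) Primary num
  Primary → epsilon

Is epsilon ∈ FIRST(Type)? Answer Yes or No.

Yes

Type has an epsilon-production, so Type ⇒ epsilon.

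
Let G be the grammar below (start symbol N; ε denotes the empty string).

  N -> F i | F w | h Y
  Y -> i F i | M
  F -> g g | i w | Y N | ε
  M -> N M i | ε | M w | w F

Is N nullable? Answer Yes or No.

Nullable nonterminals: F, M, Y.
No production of N has an RHS whose symbols are all nullable, so N is not nullable.

No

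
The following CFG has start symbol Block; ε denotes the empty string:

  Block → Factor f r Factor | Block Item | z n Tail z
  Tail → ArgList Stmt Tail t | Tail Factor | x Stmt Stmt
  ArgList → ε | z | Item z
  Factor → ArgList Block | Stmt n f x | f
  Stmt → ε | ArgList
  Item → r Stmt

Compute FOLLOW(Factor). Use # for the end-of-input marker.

In Block → Factor f r Factor: add FIRST(f r Factor) = { f }.
In Block → Factor f r Factor: Factor is at the end, add FOLLOW(Block) = { #, f, n, r, t, z }.
In Tail → Tail Factor: Factor is at the end, add FOLLOW(Tail) = { f, n, r, t, z }.
Union: FOLLOW(Factor) = { #, f, n, r, t, z }.

{ #, f, n, r, t, z }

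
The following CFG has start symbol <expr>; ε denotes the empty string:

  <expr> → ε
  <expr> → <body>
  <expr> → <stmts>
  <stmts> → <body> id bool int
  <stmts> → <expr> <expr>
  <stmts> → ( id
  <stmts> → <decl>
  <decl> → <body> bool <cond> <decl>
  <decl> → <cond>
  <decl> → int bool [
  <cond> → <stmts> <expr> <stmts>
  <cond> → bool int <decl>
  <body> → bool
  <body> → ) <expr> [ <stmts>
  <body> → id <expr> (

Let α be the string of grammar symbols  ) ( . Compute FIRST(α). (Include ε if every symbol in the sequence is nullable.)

) is a terminal; add {)} and stop.

{ ) }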